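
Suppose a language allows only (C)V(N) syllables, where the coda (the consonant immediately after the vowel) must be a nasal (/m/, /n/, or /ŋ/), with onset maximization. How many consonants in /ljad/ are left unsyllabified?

Under (C)V(N), the unsyllabifiable consonants are /l/, /d/ (only a nasal (/m/, /n/, or /ŋ/) is licensed in coda position; onsets are limited to one consonant).

2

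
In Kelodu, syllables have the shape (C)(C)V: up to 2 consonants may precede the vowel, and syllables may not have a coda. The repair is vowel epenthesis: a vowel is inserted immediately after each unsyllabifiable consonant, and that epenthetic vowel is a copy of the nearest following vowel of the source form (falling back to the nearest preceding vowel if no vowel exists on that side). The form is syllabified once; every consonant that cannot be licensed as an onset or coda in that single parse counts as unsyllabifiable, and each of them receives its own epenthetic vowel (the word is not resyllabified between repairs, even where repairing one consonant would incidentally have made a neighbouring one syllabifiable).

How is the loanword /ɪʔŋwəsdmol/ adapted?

Under (C)(C)V, the unsyllabifiable consonants are /ʔ/, /s/, /l/ (no codas are permitted; onsets may contain at most 2 consonants).
Inserting the epenthetic vowel yields /ʔ/ → /ʔə/, /s/ → /so/, /l/ → /lo/.

ɪʔəŋwəsodmolo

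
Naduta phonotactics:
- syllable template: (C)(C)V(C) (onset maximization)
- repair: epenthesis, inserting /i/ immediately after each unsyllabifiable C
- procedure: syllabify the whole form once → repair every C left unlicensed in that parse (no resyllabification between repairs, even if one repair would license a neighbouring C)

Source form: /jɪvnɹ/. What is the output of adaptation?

jɪvniɹi

Under (C)(C)V(C), the unsyllabifiable consonants are /n/, /ɹ/ (at most one coda consonant is licensed; onsets may contain at most 2 consonants).
Inserting the epenthetic vowel yields /n/ → /ni/, /ɹ/ → /ɹi/.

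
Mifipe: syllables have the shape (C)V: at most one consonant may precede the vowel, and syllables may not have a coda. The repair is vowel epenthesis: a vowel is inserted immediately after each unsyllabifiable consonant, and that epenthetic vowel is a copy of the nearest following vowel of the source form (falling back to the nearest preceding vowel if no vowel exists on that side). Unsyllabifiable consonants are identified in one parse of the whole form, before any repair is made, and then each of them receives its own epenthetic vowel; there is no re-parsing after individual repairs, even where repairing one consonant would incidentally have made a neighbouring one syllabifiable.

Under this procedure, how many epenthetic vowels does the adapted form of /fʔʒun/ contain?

The unsyllabifiable consonants are /f/, /ʔ/, /n/; each receives one epenthetic vowel.

3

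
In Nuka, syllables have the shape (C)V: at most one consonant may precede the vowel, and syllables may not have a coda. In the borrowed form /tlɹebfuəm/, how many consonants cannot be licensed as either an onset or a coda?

The consonants /t/, /l/, /b/, /m/ cannot be parsed into a legal (C)V syllable (no codas are permitted; onsets are limited to one consonant).

4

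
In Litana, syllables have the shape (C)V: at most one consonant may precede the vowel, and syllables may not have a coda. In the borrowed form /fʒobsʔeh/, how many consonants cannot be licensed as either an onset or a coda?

Syllabifying with onset maximization leaves /f/, /b/, /s/, /h/ stranded (no codas are permitted; onsets are limited to one consonant).

4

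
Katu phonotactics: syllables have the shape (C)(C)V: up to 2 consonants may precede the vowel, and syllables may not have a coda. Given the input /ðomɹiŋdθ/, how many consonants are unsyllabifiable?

3

The consonants /ŋ/, /d/, /θ/ cannot be parsed into a legal (C)(C)V syllable (no codas are permitted; onsets may contain at most 2 consonants).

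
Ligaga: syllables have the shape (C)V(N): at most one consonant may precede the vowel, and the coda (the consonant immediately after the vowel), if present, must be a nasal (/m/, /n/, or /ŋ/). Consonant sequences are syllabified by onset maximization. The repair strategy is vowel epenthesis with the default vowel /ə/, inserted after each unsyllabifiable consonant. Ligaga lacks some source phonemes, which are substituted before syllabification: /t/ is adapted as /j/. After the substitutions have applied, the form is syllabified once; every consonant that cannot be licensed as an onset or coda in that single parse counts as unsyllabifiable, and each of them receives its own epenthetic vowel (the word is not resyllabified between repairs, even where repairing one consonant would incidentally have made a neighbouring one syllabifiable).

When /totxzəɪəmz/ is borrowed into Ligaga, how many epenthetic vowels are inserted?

After substitution the input is /jojxzəɪəmz/.
The unsyllabifiable consonants are /j/, /x/, /z/; each receives one epenthetic vowel.

3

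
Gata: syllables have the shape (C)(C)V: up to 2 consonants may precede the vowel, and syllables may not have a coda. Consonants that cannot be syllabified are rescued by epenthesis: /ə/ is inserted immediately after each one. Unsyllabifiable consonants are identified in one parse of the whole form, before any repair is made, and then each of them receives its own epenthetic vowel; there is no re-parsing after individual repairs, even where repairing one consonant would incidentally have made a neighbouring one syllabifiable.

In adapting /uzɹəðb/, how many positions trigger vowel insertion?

2

The unsyllabifiable consonants are /ð/, /b/; each receives one epenthetic vowel.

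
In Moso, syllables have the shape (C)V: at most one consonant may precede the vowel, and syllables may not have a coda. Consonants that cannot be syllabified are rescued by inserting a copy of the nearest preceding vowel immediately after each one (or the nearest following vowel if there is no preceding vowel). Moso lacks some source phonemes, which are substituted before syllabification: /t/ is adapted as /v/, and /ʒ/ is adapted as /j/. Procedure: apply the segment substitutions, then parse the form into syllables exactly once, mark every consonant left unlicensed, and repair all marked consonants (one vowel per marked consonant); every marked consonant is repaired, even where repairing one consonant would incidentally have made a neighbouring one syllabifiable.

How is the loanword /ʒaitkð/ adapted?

jaivikiði

Substitution: /ʒ/ → /j/, /t/ → /v/, giving /jaivkð/.
Syllabifying with onset maximization leaves /v/, /k/, /ð/ stranded (no codas are permitted; onsets are limited to one consonant).
Each unlicensed consonant becomes the onset of a new syllable: /v/ → /vi/, /k/ → /ki/, /ð/ → /ði/.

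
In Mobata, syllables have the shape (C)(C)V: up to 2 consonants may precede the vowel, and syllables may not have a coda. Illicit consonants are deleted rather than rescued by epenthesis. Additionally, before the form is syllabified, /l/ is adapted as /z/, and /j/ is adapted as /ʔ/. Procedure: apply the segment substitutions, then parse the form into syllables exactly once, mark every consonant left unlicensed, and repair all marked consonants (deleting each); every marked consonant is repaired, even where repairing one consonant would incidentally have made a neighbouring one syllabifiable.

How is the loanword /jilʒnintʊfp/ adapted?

ʔiʒnintʊ

Substitution: /j/ → /ʔ/, /l/ → /z/, giving /ʔizʒnintʊfp/.
Syllabifying with onset maximization leaves /z/, /f/, /p/ stranded (no codas are permitted; onsets may contain at most 2 consonants).
Deleting the stranded consonants removes /z/, /f/, /p/.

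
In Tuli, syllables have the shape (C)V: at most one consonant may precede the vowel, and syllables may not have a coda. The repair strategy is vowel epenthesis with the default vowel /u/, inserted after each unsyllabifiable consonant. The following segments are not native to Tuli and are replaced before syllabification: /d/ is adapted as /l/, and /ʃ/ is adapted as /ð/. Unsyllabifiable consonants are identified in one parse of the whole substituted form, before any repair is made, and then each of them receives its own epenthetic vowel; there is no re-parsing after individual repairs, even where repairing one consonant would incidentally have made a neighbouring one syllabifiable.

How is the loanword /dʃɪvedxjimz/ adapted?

Substitution: /d/ → /l/, /ʃ/ → /ð/, giving /lðɪvelxjimz/.
The consonants /l/, /l/, /x/, /m/, /z/ cannot be parsed into a legal (C)V syllable (no codas are permitted; onsets are limited to one consonant).
Epenthesis after each stranded consonant: /l/ → /lu/, /l/ → /lu/, /x/ → /xu/, /m/ → /mu/, /z/ → /zu/.

luðɪveluxujimuzu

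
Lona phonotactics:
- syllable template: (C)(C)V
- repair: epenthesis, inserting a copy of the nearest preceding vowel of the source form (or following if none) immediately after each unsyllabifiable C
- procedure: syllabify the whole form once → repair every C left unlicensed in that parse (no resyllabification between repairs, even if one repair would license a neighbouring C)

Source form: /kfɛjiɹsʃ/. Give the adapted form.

Under (C)(C)V, the unsyllabifiable consonants are /ɹ/, /s/, /ʃ/ (no codas are permitted; onsets may contain at most 2 consonants).
Each unlicensed consonant becomes the onset of a new syllable: /ɹ/ → /ɹi/, /s/ → /si/, /ʃ/ → /ʃi/.

kfɛjiɹisiʃi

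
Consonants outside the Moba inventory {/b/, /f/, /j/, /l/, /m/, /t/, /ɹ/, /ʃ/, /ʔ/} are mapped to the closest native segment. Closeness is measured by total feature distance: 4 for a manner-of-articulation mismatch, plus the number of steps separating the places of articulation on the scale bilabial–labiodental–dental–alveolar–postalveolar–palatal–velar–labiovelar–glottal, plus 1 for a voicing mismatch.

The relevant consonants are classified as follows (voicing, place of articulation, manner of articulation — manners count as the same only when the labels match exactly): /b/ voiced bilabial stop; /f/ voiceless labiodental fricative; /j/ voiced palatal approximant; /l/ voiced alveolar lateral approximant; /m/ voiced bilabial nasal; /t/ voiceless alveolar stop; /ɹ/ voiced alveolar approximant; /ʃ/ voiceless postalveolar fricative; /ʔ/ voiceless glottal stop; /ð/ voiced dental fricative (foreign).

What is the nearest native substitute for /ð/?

f

/f/ is closest: same manner (fricative), place distance 1 (dental→labiodental), voicing differs (+1); total 2. Next closest is /ʃ/ at distance 3.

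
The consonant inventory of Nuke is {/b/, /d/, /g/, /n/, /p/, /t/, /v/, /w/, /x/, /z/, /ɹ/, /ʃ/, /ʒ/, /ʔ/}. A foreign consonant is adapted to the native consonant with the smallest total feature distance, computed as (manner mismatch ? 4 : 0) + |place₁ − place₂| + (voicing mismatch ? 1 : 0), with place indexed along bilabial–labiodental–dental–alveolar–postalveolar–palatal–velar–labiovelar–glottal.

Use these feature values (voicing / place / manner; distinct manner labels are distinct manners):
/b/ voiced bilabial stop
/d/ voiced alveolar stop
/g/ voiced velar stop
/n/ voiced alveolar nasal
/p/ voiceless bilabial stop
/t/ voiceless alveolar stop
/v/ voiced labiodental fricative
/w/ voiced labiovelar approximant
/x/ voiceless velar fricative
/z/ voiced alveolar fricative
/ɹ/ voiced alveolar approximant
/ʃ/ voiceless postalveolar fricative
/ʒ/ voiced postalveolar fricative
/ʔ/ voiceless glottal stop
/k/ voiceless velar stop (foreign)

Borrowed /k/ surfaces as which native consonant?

g

/g/ is closest: same manner (stop), place distance 0 (velar→velar), voicing differs (+1); total 1. Next closest is /ʔ/ at distance 2.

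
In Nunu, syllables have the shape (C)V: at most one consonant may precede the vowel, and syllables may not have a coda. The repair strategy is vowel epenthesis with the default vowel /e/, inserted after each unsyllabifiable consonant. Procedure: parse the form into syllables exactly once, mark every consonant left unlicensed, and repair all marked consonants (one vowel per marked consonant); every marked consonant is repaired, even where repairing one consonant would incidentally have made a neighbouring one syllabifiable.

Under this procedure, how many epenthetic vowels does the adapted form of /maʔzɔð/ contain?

The unsyllabifiable consonants are /ʔ/, /ð/; each receives one epenthetic vowel.

2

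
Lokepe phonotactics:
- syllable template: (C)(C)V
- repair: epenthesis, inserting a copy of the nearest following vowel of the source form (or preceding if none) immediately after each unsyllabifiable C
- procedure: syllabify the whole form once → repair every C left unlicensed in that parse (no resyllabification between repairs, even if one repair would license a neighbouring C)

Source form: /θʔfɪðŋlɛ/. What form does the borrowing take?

The consonants /θ/, /ð/ cannot be parsed into a legal (C)(C)V syllable (no codas are permitted; onsets may contain at most 2 consonants).
Inserting the epenthetic vowel yields /θ/ → /θɪ/, /ð/ → /ðɛ/.

θɪʔfɪðɛŋlɛ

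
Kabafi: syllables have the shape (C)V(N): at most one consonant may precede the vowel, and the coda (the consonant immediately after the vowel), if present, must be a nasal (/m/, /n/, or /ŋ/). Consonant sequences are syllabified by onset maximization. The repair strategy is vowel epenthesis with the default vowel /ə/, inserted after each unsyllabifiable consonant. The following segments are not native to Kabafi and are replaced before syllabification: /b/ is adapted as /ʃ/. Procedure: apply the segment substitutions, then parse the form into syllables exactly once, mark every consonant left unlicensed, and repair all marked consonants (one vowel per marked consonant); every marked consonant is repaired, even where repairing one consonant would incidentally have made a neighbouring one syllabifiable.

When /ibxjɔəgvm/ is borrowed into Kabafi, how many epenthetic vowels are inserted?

5

After substitution the input is /iʃxjɔəgvm/.
The unsyllabifiable consonants are /ʃ/, /x/, /g/, /v/, /m/; each receives one epenthetic vowel.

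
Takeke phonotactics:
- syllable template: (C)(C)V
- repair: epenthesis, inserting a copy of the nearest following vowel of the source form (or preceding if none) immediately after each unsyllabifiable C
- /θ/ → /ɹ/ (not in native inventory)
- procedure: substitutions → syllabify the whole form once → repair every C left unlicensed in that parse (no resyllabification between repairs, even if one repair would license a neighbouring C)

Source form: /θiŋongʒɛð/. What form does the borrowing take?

Substitution: /θ/ → /ɹ/, giving /ɹiŋongʒɛð/.
The consonants /n/, /ð/ cannot be parsed into a legal (C)(C)V syllable (no codas are permitted; onsets may contain at most 2 consonants).
Each unlicensed consonant becomes the onset of a new syllable: /n/ → /nɛ/, /ð/ → /ðɛ/.

ɹiŋonɛgʒɛðɛ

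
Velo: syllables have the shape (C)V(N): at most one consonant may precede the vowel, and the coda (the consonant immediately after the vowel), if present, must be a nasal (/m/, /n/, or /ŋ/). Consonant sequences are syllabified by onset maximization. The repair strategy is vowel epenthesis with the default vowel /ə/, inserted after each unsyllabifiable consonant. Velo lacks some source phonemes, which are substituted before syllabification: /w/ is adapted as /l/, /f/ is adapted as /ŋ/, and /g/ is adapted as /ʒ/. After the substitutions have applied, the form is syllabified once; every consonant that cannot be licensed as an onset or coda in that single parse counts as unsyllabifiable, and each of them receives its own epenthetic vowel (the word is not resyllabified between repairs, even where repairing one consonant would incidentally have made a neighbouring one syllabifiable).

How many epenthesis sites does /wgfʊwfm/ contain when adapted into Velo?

After substitution the input is /lʒŋʊlŋm/.
The unsyllabifiable consonants are /l/, /ʒ/, /l/, /ŋ/, /m/; each receives one epenthetic vowel.

5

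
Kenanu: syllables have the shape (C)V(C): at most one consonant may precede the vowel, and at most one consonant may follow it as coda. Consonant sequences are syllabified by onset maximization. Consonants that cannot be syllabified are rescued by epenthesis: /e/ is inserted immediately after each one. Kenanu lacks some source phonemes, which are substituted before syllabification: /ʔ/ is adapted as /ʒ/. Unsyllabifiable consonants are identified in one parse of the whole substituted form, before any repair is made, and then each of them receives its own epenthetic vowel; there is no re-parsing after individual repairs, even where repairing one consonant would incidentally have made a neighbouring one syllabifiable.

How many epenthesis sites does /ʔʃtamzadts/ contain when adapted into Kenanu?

4

After substitution the input is /ʒʃtamzadts/.
The unsyllabifiable consonants are /ʒ/, /ʃ/, /t/, /s/; each receives one epenthetic vowel.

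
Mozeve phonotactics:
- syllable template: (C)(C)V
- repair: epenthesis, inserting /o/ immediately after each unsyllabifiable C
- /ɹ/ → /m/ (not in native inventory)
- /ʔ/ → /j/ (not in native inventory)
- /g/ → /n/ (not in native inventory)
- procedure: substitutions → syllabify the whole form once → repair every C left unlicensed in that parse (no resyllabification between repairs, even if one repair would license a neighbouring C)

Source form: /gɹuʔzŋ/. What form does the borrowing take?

nmujozoŋo

Substitution: /g/ → /n/, /ɹ/ → /m/, /ʔ/ → /j/, giving /nmujzŋ/.
Syllabifying with onset maximization leaves /j/, /z/, /ŋ/ stranded (no codas are permitted; onsets may contain at most 2 consonants).
Inserting the epenthetic vowel yields /j/ → /jo/, /z/ → /zo/, /ŋ/ → /ŋo/.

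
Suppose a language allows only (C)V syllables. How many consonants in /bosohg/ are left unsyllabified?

2

The consonants /h/, /g/ cannot be parsed into a legal (C)V syllable (no codas are permitted; onsets are limited to one consonant).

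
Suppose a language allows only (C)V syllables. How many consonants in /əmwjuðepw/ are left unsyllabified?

Syllabifying with onset maximization leaves /m/, /w/, /p/, /w/ stranded (no codas are permitted; onsets are limited to one consonant).

4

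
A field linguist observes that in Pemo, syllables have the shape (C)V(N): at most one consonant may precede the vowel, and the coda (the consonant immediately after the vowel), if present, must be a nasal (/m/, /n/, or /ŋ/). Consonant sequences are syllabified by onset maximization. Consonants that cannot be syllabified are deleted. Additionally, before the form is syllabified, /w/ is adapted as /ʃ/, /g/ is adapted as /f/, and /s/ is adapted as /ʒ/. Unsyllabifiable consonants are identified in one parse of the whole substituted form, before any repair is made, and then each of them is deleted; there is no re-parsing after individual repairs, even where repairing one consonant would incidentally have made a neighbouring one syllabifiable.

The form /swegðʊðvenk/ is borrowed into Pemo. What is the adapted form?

Substitution: /s/ → /ʒ/, /w/ → /ʃ/, /g/ → /f/, giving /ʒʃefðʊðvenk/.
Under (C)V(N), the unsyllabifiable consonants are /ʒ/, /f/, /ð/, /k/ (only a nasal (/m/, /n/, or /ŋ/) is licensed in coda position; onsets are limited to one consonant).
Deletion applies to /ʒ/, /f/, /ð/, /k/.

ʃeðʊven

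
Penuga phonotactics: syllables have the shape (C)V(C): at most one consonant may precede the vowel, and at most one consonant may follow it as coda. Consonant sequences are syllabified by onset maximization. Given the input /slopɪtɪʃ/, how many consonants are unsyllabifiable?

The consonants /s/ cannot be parsed into a legal (C)V(C) syllable (at most one coda consonant is licensed; onsets are limited to one consonant).

1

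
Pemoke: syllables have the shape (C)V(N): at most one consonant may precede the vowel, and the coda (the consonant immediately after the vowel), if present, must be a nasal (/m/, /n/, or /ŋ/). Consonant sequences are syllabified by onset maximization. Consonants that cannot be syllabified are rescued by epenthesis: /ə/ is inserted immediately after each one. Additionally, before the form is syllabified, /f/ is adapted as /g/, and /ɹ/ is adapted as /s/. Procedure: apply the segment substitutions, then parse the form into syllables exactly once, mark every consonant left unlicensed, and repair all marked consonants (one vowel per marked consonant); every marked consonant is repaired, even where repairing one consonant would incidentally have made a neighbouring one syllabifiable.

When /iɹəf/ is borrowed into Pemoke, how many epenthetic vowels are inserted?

After substitution the input is /isəg/.
The unsyllabifiable consonants are /g/; each receives one epenthetic vowel.

1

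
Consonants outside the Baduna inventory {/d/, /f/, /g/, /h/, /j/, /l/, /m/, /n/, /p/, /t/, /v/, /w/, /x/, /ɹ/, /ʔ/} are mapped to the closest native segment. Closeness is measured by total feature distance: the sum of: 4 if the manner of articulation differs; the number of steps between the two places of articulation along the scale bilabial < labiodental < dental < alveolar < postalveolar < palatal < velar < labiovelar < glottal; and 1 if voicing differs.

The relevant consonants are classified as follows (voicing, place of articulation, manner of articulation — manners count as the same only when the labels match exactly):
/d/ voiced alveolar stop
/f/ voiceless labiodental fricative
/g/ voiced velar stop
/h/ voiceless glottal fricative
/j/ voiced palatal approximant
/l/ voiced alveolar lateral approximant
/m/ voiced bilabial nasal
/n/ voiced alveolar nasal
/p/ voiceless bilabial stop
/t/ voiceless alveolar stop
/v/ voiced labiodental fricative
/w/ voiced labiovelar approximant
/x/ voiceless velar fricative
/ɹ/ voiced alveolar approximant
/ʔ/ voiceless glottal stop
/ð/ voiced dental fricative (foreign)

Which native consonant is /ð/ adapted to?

v

/v/ is closest: same manner (fricative), place distance 1 (dental→labiodental), same voicing; total 1. Next closest is /f/ at distance 2.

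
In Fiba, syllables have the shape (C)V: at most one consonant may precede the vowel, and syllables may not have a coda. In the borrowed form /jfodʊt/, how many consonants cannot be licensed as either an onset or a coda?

Syllabifying with onset maximization leaves /j/, /t/ stranded (no codas are permitted; onsets are limited to one consonant).

2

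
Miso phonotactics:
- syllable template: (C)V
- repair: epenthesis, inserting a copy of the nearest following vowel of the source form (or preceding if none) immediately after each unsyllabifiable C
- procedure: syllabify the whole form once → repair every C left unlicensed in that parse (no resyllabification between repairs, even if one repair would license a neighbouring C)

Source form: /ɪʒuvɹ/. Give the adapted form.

The consonants /v/, /ɹ/ cannot be parsed into a legal (C)V syllable (no codas are permitted; onsets are limited to one consonant).
Inserting the epenthetic vowel yields /v/ → /vu/, /ɹ/ → /ɹu/.

ɪʒuvuɹu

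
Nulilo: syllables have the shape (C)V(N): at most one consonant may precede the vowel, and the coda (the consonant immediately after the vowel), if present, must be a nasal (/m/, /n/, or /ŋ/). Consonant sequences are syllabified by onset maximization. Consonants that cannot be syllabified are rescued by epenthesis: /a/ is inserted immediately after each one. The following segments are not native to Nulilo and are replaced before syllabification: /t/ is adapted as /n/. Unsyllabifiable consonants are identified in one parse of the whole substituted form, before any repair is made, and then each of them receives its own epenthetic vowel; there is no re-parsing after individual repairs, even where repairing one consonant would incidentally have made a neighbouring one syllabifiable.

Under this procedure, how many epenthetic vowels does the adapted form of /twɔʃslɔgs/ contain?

After substitution the input is /nwɔʃslɔgs/.
The unsyllabifiable consonants are /n/, /ʃ/, /s/, /g/, /s/; each receives one epenthetic vowel.

5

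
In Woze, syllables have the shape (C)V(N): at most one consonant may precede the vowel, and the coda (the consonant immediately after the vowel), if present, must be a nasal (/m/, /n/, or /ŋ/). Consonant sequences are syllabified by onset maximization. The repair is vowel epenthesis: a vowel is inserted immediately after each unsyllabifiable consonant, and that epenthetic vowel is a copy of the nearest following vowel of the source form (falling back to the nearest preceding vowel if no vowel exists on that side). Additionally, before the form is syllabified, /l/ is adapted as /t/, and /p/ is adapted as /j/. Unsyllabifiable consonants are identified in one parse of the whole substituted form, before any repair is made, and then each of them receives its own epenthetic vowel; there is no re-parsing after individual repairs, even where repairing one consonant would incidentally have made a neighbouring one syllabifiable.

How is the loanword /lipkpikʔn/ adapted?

tijikijikiʔini

Substitution: /l/ → /t/, /p/ → /j/, giving /tijkjikʔn/.
Under (C)V(N), the unsyllabifiable consonants are /j/, /k/, /k/, /ʔ/, /n/ (only a nasal (/m/, /n/, or /ŋ/) is licensed in coda position; onsets are limited to one consonant).
Epenthesis after each stranded consonant: /j/ → /ji/, /k/ → /ki/, /k/ → /ki/, /ʔ/ → /ʔi/, /n/ → /ni/.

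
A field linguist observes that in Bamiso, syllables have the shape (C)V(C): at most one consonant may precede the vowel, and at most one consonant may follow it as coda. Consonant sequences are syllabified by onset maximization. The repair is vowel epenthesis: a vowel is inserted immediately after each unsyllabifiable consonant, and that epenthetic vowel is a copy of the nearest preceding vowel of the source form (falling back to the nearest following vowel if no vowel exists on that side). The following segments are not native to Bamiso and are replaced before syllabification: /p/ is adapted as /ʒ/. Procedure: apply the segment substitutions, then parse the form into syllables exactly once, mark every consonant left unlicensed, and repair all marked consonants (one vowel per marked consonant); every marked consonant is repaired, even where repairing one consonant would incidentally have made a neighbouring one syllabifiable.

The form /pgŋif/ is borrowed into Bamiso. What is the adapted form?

Substitution: /p/ → /ʒ/, giving /ʒgŋif/.
Under (C)V(C), the unsyllabifiable consonants are /ʒ/, /g/ (at most one coda consonant is licensed; onsets are limited to one consonant).
Each unlicensed consonant becomes the onset of a new syllable: /ʒ/ → /ʒi/, /g/ → /gi/.

ʒigiŋif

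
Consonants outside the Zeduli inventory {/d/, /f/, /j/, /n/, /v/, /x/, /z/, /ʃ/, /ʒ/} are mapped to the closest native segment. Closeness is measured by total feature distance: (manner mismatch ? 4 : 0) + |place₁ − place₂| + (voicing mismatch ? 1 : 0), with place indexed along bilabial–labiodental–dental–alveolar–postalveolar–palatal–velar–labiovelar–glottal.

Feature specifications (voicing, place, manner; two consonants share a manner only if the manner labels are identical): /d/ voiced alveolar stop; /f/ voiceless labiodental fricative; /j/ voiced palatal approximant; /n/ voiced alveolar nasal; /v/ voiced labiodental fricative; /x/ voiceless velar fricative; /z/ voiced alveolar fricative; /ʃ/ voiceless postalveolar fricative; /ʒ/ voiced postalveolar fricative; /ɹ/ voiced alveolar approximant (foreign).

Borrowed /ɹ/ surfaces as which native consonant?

/j/ is closest: same manner (approximant), place distance 2 (alveolar→palatal), same voicing; total 2. Next closest is /d/ at distance 4.

j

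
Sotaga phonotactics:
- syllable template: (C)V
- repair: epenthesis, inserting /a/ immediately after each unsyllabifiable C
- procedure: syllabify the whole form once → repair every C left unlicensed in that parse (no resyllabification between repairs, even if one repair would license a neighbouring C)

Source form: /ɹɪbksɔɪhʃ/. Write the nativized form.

ɹɪbakasɔɪhaʃa

The consonants /b/, /k/, /h/, /ʃ/ cannot be parsed into a legal (C)V syllable (no codas are permitted; onsets are limited to one consonant).
Each unlicensed consonant becomes the onset of a new syllable: /b/ → /ba/, /k/ → /ka/, /h/ → /ha/, /ʃ/ → /ʃa/.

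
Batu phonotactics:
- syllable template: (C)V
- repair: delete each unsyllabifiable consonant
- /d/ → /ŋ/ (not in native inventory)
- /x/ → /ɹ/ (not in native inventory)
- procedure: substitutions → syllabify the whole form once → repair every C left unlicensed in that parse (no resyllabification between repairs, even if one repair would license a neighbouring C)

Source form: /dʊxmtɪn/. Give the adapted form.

ŋʊtɪ

Substitution: /d/ → /ŋ/, /x/ → /ɹ/, giving /ŋʊɹmtɪn/.
Syllabifying with onset maximization leaves /ɹ/, /m/, /n/ stranded (no codas are permitted; onsets are limited to one consonant).
Each unlicensed consonant is deleted: /ɹ/, /m/, /n/.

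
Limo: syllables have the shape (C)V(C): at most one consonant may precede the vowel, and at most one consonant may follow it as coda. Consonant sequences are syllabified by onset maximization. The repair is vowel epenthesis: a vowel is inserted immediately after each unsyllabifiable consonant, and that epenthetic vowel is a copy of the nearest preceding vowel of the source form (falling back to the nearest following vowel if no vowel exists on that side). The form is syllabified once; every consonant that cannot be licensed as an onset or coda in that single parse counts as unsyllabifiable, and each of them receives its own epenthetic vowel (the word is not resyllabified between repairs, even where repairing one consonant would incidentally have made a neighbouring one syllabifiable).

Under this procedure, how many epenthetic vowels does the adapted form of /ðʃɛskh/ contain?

3

The unsyllabifiable consonants are /ð/, /k/, /h/; each receives one epenthetic vowel.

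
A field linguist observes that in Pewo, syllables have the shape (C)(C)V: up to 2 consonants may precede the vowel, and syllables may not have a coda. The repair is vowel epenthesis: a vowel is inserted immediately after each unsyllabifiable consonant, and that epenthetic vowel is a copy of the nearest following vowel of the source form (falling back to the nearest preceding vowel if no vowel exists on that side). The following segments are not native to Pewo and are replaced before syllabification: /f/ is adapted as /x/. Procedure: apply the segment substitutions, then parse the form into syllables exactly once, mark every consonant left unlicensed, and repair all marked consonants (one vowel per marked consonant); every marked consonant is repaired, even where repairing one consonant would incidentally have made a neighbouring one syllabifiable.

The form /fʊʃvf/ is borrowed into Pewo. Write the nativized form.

Substitution: /f/ → /x/, giving /xʊʃvx/.
The consonants /ʃ/, /v/, /x/ cannot be parsed into a legal (C)(C)V syllable (no codas are permitted; onsets may contain at most 2 consonants).
Epenthesis after each stranded consonant: /ʃ/ → /ʃʊ/, /v/ → /vʊ/, /x/ → /xʊ/.

xʊʃʊvʊxʊ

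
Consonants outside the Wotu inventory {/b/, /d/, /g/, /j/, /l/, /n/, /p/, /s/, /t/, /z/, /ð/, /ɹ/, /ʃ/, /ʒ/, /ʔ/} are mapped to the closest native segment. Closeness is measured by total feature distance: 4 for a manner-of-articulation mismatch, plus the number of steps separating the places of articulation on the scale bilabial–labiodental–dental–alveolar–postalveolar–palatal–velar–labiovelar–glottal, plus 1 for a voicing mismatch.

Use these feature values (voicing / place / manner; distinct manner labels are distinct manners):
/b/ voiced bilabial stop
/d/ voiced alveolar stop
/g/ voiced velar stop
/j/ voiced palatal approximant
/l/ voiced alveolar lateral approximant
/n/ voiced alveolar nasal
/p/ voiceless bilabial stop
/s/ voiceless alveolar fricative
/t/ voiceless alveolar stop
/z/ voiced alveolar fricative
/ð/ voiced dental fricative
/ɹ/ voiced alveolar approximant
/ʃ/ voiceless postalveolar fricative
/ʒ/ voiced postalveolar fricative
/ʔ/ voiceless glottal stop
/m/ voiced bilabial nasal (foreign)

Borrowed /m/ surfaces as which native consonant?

n

/n/ is closest: same manner (nasal), place distance 3 (bilabial→alveolar), same voicing; total 3. Next closest is /b/ at distance 4.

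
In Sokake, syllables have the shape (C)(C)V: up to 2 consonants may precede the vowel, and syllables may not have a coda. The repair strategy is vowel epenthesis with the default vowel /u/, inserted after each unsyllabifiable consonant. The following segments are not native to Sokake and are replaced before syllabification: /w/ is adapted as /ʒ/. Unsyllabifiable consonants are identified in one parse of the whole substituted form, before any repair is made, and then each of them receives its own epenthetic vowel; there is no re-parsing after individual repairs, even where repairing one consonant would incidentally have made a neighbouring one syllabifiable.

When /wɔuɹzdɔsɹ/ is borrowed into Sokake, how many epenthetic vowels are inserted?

After substitution the input is /ʒɔuɹzdɔsɹ/.
The unsyllabifiable consonants are /ɹ/, /s/, /ɹ/; each receives one epenthetic vowel.

3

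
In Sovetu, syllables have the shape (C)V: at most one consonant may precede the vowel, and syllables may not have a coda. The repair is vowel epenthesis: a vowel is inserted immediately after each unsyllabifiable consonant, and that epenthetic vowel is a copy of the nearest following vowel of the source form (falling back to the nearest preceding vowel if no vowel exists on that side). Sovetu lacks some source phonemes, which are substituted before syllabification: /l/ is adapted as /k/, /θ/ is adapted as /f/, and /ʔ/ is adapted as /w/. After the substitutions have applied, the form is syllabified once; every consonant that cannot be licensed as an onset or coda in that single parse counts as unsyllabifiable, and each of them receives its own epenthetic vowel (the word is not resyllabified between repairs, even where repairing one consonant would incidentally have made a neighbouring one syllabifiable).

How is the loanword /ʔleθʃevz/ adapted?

wekefeʃeveze

Substitution: /ʔ/ → /w/, /l/ → /k/, /θ/ → /f/, giving /wkefʃevz/.
The consonants /w/, /f/, /v/, /z/ cannot be parsed into a legal (C)V syllable (no codas are permitted; onsets are limited to one consonant).
Each unlicensed consonant becomes the onset of a new syllable: /w/ → /we/, /f/ → /fe/, /v/ → /ve/, /z/ → /ze/.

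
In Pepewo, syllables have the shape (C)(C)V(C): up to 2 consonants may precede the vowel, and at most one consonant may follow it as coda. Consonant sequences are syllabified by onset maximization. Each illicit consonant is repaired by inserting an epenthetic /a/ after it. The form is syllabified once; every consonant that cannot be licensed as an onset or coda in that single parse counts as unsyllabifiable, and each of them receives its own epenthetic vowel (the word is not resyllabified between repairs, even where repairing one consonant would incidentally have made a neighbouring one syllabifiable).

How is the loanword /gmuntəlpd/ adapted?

gmuntəlpada

Syllabifying with onset maximization leaves /p/, /d/ stranded (at most one coda consonant is licensed; onsets may contain at most 2 consonants).
Epenthesis after each stranded consonant: /p/ → /pa/, /d/ → /da/.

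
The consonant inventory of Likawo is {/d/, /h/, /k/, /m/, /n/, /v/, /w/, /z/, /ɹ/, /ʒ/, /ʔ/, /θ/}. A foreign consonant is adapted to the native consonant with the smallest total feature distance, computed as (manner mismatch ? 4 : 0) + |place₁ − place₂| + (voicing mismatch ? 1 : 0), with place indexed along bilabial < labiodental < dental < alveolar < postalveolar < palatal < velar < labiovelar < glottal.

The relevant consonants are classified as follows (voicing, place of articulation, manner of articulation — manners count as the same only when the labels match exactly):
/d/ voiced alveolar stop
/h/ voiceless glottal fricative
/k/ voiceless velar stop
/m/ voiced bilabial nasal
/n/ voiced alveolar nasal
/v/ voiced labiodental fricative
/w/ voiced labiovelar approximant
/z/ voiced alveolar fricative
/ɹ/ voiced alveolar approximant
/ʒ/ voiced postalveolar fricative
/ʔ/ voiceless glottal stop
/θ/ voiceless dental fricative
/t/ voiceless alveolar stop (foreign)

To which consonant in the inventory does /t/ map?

d

/d/ is closest: same manner (stop), place distance 0 (alveolar→alveolar), voicing differs (+1); total 1. Next closest is /k/ at distance 3.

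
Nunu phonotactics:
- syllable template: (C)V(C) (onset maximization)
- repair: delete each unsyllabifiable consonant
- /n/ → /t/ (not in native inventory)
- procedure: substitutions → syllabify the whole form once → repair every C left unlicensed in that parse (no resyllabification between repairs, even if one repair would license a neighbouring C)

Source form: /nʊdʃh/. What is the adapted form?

Substitution: /n/ → /t/, giving /tʊdʃh/.
Under (C)V(C), the unsyllabifiable consonants are /ʃ/, /h/ (at most one coda consonant is licensed; onsets are limited to one consonant).
Deleting the stranded consonants removes /ʃ/, /h/.

tʊd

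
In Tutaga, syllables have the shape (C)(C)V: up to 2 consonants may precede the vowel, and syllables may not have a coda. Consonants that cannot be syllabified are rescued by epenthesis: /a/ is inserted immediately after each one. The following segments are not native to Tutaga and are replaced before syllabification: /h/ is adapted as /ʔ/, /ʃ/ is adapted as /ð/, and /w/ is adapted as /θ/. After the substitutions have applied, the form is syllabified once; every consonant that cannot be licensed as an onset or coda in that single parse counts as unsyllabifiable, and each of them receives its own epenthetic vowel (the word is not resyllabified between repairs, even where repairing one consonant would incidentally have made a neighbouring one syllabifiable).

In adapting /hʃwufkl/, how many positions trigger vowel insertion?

After substitution the input is /ʔðθufkl/.
The unsyllabifiable consonants are /ʔ/, /f/, /k/, /l/; each receives one epenthetic vowel.

4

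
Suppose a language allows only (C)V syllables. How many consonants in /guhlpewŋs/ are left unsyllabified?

The consonants /h/, /l/, /w/, /ŋ/, /s/ cannot be parsed into a legal (C)V syllable (no codas are permitted; onsets are limited to one consonant).

5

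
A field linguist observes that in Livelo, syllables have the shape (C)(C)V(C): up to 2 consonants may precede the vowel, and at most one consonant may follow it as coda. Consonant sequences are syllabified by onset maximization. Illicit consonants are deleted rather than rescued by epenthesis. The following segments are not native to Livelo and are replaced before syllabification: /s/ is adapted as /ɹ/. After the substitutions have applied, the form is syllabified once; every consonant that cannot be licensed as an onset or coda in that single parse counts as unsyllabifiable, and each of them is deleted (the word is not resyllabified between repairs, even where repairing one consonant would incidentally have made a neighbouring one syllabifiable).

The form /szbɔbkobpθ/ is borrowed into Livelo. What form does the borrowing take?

zbɔbkob

Substitution: /s/ → /ɹ/, giving /ɹzbɔbkobpθ/.
Syllabifying with onset maximization leaves /ɹ/, /p/, /θ/ stranded (at most one coda consonant is licensed; onsets may contain at most 2 consonants).
Deleting the stranded consonants removes /ɹ/, /p/, /θ/.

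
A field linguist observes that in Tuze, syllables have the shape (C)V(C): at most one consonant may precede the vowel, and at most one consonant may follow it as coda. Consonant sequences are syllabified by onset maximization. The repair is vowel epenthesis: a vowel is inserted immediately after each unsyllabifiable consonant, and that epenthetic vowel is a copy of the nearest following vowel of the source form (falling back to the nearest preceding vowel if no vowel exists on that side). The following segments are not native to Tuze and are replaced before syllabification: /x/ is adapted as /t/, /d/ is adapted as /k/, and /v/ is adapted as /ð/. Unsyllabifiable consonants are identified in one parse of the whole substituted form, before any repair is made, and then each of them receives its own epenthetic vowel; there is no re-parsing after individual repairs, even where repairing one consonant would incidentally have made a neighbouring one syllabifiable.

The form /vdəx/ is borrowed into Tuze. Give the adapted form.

Substitution: /v/ → /ð/, /d/ → /k/, /x/ → /t/, giving /ðkət/.
The consonants /ð/ cannot be parsed into a legal (C)V(C) syllable (at most one coda consonant is licensed; onsets are limited to one consonant).
Inserting the epenthetic vowel yields /ð/ → /ðə/.

ðəkət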